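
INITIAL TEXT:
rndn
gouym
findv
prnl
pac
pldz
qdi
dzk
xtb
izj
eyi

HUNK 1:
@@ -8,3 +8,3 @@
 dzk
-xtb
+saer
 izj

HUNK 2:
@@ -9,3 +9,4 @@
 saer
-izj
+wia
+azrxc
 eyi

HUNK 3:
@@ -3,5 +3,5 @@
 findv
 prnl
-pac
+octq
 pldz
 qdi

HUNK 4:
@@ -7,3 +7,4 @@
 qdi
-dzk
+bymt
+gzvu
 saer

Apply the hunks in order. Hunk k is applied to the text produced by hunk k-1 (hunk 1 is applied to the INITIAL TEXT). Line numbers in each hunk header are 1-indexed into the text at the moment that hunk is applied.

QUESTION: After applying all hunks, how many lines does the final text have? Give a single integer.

Answer: 13

Derivation:
Hunk 1: at line 8 remove [xtb] add [saer] -> 11 lines: rndn gouym findv prnl pac pldz qdi dzk saer izj eyi
Hunk 2: at line 9 remove [izj] add [wia,azrxc] -> 12 lines: rndn gouym findv prnl pac pldz qdi dzk saer wia azrxc eyi
Hunk 3: at line 3 remove [pac] add [octq] -> 12 lines: rndn gouym findv prnl octq pldz qdi dzk saer wia azrxc eyi
Hunk 4: at line 7 remove [dzk] add [bymt,gzvu] -> 13 lines: rndn gouym findv prnl octq pldz qdi bymt gzvu saer wia azrxc eyi
Final line count: 13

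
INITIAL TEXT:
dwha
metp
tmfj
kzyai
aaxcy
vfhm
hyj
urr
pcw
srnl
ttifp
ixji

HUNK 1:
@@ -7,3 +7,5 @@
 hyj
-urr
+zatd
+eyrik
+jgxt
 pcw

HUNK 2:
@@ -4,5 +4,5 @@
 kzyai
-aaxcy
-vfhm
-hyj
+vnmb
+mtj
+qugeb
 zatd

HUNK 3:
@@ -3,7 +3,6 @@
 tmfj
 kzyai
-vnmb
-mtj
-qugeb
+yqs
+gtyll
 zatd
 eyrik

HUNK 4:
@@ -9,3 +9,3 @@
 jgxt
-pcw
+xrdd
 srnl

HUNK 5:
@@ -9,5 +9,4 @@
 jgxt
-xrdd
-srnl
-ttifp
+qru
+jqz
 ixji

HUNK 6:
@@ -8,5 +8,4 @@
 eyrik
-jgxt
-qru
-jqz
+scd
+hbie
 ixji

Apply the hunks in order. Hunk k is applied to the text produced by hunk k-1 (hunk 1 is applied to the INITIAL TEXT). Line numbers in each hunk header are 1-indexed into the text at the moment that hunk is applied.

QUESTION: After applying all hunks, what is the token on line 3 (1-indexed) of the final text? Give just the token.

Answer: tmfj

Derivation:
Hunk 1: at line 7 remove [urr] add [zatd,eyrik,jgxt] -> 14 lines: dwha metp tmfj kzyai aaxcy vfhm hyj zatd eyrik jgxt pcw srnl ttifp ixji
Hunk 2: at line 4 remove [aaxcy,vfhm,hyj] add [vnmb,mtj,qugeb] -> 14 lines: dwha metp tmfj kzyai vnmb mtj qugeb zatd eyrik jgxt pcw srnl ttifp ixji
Hunk 3: at line 3 remove [vnmb,mtj,qugeb] add [yqs,gtyll] -> 13 lines: dwha metp tmfj kzyai yqs gtyll zatd eyrik jgxt pcw srnl ttifp ixji
Hunk 4: at line 9 remove [pcw] add [xrdd] -> 13 lines: dwha metp tmfj kzyai yqs gtyll zatd eyrik jgxt xrdd srnl ttifp ixji
Hunk 5: at line 9 remove [xrdd,srnl,ttifp] add [qru,jqz] -> 12 lines: dwha metp tmfj kzyai yqs gtyll zatd eyrik jgxt qru jqz ixji
Hunk 6: at line 8 remove [jgxt,qru,jqz] add [scd,hbie] -> 11 lines: dwha metp tmfj kzyai yqs gtyll zatd eyrik scd hbie ixji
Final line 3: tmfj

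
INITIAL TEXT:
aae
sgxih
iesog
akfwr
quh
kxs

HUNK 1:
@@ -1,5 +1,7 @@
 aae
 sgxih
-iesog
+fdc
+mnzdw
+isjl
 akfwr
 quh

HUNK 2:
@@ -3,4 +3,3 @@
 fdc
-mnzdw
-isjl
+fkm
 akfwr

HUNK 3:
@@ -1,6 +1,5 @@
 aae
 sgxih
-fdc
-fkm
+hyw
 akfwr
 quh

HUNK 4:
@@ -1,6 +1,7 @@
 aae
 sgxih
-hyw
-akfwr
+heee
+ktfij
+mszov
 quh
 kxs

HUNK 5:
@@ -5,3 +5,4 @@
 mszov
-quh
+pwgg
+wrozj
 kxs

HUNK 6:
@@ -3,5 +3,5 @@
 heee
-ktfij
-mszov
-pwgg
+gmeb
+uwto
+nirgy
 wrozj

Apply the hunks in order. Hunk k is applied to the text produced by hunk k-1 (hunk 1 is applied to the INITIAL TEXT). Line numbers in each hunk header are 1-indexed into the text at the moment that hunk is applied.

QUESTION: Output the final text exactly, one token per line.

Hunk 1: at line 1 remove [iesog] add [fdc,mnzdw,isjl] -> 8 lines: aae sgxih fdc mnzdw isjl akfwr quh kxs
Hunk 2: at line 3 remove [mnzdw,isjl] add [fkm] -> 7 lines: aae sgxih fdc fkm akfwr quh kxs
Hunk 3: at line 1 remove [fdc,fkm] add [hyw] -> 6 lines: aae sgxih hyw akfwr quh kxs
Hunk 4: at line 1 remove [hyw,akfwr] add [heee,ktfij,mszov] -> 7 lines: aae sgxih heee ktfij mszov quh kxs
Hunk 5: at line 5 remove [quh] add [pwgg,wrozj] -> 8 lines: aae sgxih heee ktfij mszov pwgg wrozj kxs
Hunk 6: at line 3 remove [ktfij,mszov,pwgg] add [gmeb,uwto,nirgy] -> 8 lines: aae sgxih heee gmeb uwto nirgy wrozj kxs

Answer: aae
sgxih
heee
gmeb
uwto
nirgy
wrozj
kxs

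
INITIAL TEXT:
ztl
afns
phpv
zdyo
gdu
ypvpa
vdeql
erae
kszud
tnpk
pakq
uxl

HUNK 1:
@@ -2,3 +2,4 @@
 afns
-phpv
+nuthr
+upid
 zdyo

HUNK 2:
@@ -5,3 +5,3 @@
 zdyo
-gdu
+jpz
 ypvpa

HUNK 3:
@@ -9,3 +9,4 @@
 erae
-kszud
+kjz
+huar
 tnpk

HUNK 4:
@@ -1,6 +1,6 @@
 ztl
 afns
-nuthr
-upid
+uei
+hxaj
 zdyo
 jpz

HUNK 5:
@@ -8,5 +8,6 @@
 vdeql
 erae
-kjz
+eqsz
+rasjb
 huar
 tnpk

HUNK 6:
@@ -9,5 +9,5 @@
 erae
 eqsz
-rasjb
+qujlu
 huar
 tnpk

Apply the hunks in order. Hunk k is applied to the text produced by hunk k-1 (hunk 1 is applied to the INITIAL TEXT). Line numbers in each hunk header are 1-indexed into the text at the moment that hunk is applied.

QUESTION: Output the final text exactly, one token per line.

Answer: ztl
afns
uei
hxaj
zdyo
jpz
ypvpa
vdeql
erae
eqsz
qujlu
huar
tnpk
pakq
uxl

Derivation:
Hunk 1: at line 2 remove [phpv] add [nuthr,upid] -> 13 lines: ztl afns nuthr upid zdyo gdu ypvpa vdeql erae kszud tnpk pakq uxl
Hunk 2: at line 5 remove [gdu] add [jpz] -> 13 lines: ztl afns nuthr upid zdyo jpz ypvpa vdeql erae kszud tnpk pakq uxl
Hunk 3: at line 9 remove [kszud] add [kjz,huar] -> 14 lines: ztl afns nuthr upid zdyo jpz ypvpa vdeql erae kjz huar tnpk pakq uxl
Hunk 4: at line 1 remove [nuthr,upid] add [uei,hxaj] -> 14 lines: ztl afns uei hxaj zdyo jpz ypvpa vdeql erae kjz huar tnpk pakq uxl
Hunk 5: at line 8 remove [kjz] add [eqsz,rasjb] -> 15 lines: ztl afns uei hxaj zdyo jpz ypvpa vdeql erae eqsz rasjb huar tnpk pakq uxl
Hunk 6: at line 9 remove [rasjb] add [qujlu] -> 15 lines: ztl afns uei hxaj zdyo jpz ypvpa vdeql erae eqsz qujlu huar tnpk pakq uxl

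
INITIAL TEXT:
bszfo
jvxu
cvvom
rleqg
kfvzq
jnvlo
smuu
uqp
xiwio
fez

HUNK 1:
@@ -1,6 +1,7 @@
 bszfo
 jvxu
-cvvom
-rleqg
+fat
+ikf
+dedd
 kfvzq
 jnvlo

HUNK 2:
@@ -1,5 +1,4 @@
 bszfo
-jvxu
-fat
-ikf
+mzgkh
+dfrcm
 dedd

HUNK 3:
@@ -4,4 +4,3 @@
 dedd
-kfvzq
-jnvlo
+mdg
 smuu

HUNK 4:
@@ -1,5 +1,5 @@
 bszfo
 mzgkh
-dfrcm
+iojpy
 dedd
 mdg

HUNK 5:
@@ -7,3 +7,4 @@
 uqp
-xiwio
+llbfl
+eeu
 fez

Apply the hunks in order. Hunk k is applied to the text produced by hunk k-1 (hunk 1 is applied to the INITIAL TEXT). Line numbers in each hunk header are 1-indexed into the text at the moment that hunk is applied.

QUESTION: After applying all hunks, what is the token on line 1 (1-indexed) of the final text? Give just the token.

Hunk 1: at line 1 remove [cvvom,rleqg] add [fat,ikf,dedd] -> 11 lines: bszfo jvxu fat ikf dedd kfvzq jnvlo smuu uqp xiwio fez
Hunk 2: at line 1 remove [jvxu,fat,ikf] add [mzgkh,dfrcm] -> 10 lines: bszfo mzgkh dfrcm dedd kfvzq jnvlo smuu uqp xiwio fez
Hunk 3: at line 4 remove [kfvzq,jnvlo] add [mdg] -> 9 lines: bszfo mzgkh dfrcm dedd mdg smuu uqp xiwio fez
Hunk 4: at line 1 remove [dfrcm] add [iojpy] -> 9 lines: bszfo mzgkh iojpy dedd mdg smuu uqp xiwio fez
Hunk 5: at line 7 remove [xiwio] add [llbfl,eeu] -> 10 lines: bszfo mzgkh iojpy dedd mdg smuu uqp llbfl eeu fez
Final line 1: bszfo

Answer: bszfo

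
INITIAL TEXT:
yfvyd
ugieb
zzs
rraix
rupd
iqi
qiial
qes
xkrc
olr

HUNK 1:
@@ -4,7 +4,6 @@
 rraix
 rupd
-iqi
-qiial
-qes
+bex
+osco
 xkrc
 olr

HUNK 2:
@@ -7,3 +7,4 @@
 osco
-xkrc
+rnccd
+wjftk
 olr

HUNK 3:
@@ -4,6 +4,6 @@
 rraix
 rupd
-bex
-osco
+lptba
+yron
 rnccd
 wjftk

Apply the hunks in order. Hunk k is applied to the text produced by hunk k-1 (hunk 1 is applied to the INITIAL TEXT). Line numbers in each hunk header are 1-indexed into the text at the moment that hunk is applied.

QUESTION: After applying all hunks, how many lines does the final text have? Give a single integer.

Hunk 1: at line 4 remove [iqi,qiial,qes] add [bex,osco] -> 9 lines: yfvyd ugieb zzs rraix rupd bex osco xkrc olr
Hunk 2: at line 7 remove [xkrc] add [rnccd,wjftk] -> 10 lines: yfvyd ugieb zzs rraix rupd bex osco rnccd wjftk olr
Hunk 3: at line 4 remove [bex,osco] add [lptba,yron] -> 10 lines: yfvyd ugieb zzs rraix rupd lptba yron rnccd wjftk olr
Final line count: 10

Answer: 10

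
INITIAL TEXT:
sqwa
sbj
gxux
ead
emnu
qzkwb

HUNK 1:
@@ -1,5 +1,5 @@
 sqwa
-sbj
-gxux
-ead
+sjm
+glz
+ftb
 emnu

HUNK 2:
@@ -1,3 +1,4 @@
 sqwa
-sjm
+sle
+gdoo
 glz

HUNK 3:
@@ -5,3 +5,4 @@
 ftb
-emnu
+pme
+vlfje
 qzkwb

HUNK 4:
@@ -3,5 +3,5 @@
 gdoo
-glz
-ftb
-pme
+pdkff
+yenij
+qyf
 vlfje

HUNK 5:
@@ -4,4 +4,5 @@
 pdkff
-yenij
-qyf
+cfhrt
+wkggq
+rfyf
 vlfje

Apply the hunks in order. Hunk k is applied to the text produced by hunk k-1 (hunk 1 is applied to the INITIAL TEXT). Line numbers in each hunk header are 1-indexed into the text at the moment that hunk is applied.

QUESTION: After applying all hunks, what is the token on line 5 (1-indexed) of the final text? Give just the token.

Hunk 1: at line 1 remove [sbj,gxux,ead] add [sjm,glz,ftb] -> 6 lines: sqwa sjm glz ftb emnu qzkwb
Hunk 2: at line 1 remove [sjm] add [sle,gdoo] -> 7 lines: sqwa sle gdoo glz ftb emnu qzkwb
Hunk 3: at line 5 remove [emnu] add [pme,vlfje] -> 8 lines: sqwa sle gdoo glz ftb pme vlfje qzkwb
Hunk 4: at line 3 remove [glz,ftb,pme] add [pdkff,yenij,qyf] -> 8 lines: sqwa sle gdoo pdkff yenij qyf vlfje qzkwb
Hunk 5: at line 4 remove [yenij,qyf] add [cfhrt,wkggq,rfyf] -> 9 lines: sqwa sle gdoo pdkff cfhrt wkggq rfyf vlfje qzkwb
Final line 5: cfhrt

Answer: cfhrt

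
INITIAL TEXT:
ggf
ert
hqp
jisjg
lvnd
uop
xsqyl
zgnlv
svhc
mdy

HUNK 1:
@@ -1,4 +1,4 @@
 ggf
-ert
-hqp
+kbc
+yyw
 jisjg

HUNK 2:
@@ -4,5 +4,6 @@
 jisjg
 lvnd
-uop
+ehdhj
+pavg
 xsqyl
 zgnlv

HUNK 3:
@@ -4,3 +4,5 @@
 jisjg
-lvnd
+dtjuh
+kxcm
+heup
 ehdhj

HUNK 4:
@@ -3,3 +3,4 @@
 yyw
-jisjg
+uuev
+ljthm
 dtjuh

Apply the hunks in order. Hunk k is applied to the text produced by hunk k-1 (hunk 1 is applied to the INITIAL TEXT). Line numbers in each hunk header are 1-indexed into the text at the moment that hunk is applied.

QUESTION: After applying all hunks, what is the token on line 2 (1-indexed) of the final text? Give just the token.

Answer: kbc

Derivation:
Hunk 1: at line 1 remove [ert,hqp] add [kbc,yyw] -> 10 lines: ggf kbc yyw jisjg lvnd uop xsqyl zgnlv svhc mdy
Hunk 2: at line 4 remove [uop] add [ehdhj,pavg] -> 11 lines: ggf kbc yyw jisjg lvnd ehdhj pavg xsqyl zgnlv svhc mdy
Hunk 3: at line 4 remove [lvnd] add [dtjuh,kxcm,heup] -> 13 lines: ggf kbc yyw jisjg dtjuh kxcm heup ehdhj pavg xsqyl zgnlv svhc mdy
Hunk 4: at line 3 remove [jisjg] add [uuev,ljthm] -> 14 lines: ggf kbc yyw uuev ljthm dtjuh kxcm heup ehdhj pavg xsqyl zgnlv svhc mdy
Final line 2: kbc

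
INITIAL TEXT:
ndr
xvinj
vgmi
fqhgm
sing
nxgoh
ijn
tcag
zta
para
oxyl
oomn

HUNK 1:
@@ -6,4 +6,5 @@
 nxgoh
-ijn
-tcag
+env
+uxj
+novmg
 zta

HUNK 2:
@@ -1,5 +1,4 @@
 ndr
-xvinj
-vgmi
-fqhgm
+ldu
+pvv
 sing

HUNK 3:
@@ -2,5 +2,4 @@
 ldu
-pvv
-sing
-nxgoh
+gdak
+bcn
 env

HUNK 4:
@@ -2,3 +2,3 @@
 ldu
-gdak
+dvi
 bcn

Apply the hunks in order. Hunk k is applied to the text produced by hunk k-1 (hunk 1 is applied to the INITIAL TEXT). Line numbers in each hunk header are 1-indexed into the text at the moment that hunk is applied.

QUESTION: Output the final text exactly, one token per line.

Answer: ndr
ldu
dvi
bcn
env
uxj
novmg
zta
para
oxyl
oomn

Derivation:
Hunk 1: at line 6 remove [ijn,tcag] add [env,uxj,novmg] -> 13 lines: ndr xvinj vgmi fqhgm sing nxgoh env uxj novmg zta para oxyl oomn
Hunk 2: at line 1 remove [xvinj,vgmi,fqhgm] add [ldu,pvv] -> 12 lines: ndr ldu pvv sing nxgoh env uxj novmg zta para oxyl oomn
Hunk 3: at line 2 remove [pvv,sing,nxgoh] add [gdak,bcn] -> 11 lines: ndr ldu gdak bcn env uxj novmg zta para oxyl oomn
Hunk 4: at line 2 remove [gdak] add [dvi] -> 11 lines: ndr ldu dvi bcn env uxj novmg zta para oxyl oomn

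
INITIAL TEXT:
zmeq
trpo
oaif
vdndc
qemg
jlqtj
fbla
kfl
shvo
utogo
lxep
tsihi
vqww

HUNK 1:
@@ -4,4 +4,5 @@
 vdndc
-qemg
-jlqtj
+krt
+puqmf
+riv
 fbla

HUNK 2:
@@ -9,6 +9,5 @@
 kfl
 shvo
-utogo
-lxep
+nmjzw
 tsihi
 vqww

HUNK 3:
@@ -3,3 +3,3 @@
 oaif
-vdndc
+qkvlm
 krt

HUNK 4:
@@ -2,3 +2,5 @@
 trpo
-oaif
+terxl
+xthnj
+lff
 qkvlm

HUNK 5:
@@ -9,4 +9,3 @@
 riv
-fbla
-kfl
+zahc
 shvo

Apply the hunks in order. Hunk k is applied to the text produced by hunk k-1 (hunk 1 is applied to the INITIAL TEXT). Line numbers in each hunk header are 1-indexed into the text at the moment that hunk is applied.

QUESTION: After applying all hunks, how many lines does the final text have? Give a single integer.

Answer: 14

Derivation:
Hunk 1: at line 4 remove [qemg,jlqtj] add [krt,puqmf,riv] -> 14 lines: zmeq trpo oaif vdndc krt puqmf riv fbla kfl shvo utogo lxep tsihi vqww
Hunk 2: at line 9 remove [utogo,lxep] add [nmjzw] -> 13 lines: zmeq trpo oaif vdndc krt puqmf riv fbla kfl shvo nmjzw tsihi vqww
Hunk 3: at line 3 remove [vdndc] add [qkvlm] -> 13 lines: zmeq trpo oaif qkvlm krt puqmf riv fbla kfl shvo nmjzw tsihi vqww
Hunk 4: at line 2 remove [oaif] add [terxl,xthnj,lff] -> 15 lines: zmeq trpo terxl xthnj lff qkvlm krt puqmf riv fbla kfl shvo nmjzw tsihi vqww
Hunk 5: at line 9 remove [fbla,kfl] add [zahc] -> 14 lines: zmeq trpo terxl xthnj lff qkvlm krt puqmf riv zahc shvo nmjzw tsihi vqww
Final line count: 14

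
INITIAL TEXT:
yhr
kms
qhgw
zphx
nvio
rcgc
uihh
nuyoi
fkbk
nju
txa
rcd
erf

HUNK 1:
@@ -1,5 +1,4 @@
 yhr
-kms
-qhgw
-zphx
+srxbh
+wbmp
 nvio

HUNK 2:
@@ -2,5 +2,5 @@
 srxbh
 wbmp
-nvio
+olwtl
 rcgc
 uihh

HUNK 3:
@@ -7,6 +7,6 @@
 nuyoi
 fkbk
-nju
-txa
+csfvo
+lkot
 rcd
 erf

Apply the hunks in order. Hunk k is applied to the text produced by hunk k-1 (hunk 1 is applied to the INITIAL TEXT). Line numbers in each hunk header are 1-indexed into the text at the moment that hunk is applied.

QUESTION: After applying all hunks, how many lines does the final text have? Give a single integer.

Hunk 1: at line 1 remove [kms,qhgw,zphx] add [srxbh,wbmp] -> 12 lines: yhr srxbh wbmp nvio rcgc uihh nuyoi fkbk nju txa rcd erf
Hunk 2: at line 2 remove [nvio] add [olwtl] -> 12 lines: yhr srxbh wbmp olwtl rcgc uihh nuyoi fkbk nju txa rcd erf
Hunk 3: at line 7 remove [nju,txa] add [csfvo,lkot] -> 12 lines: yhr srxbh wbmp olwtl rcgc uihh nuyoi fkbk csfvo lkot rcd erf
Final line count: 12

Answer: 12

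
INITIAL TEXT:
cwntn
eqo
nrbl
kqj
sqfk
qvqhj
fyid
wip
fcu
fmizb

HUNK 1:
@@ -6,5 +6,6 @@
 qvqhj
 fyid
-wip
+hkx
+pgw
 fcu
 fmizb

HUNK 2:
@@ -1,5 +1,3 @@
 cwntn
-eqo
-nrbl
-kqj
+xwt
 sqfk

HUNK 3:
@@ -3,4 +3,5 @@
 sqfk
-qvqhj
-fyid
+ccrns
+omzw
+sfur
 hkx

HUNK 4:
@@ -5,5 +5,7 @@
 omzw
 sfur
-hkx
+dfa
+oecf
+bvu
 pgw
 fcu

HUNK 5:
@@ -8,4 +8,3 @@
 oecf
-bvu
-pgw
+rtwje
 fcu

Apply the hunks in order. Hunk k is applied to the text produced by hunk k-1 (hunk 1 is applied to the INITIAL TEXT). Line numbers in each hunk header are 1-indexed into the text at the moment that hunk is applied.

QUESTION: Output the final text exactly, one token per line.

Answer: cwntn
xwt
sqfk
ccrns
omzw
sfur
dfa
oecf
rtwje
fcu
fmizb

Derivation:
Hunk 1: at line 6 remove [wip] add [hkx,pgw] -> 11 lines: cwntn eqo nrbl kqj sqfk qvqhj fyid hkx pgw fcu fmizb
Hunk 2: at line 1 remove [eqo,nrbl,kqj] add [xwt] -> 9 lines: cwntn xwt sqfk qvqhj fyid hkx pgw fcu fmizb
Hunk 3: at line 3 remove [qvqhj,fyid] add [ccrns,omzw,sfur] -> 10 lines: cwntn xwt sqfk ccrns omzw sfur hkx pgw fcu fmizb
Hunk 4: at line 5 remove [hkx] add [dfa,oecf,bvu] -> 12 lines: cwntn xwt sqfk ccrns omzw sfur dfa oecf bvu pgw fcu fmizb
Hunk 5: at line 8 remove [bvu,pgw] add [rtwje] -> 11 lines: cwntn xwt sqfk ccrns omzw sfur dfa oecf rtwje fcu fmizb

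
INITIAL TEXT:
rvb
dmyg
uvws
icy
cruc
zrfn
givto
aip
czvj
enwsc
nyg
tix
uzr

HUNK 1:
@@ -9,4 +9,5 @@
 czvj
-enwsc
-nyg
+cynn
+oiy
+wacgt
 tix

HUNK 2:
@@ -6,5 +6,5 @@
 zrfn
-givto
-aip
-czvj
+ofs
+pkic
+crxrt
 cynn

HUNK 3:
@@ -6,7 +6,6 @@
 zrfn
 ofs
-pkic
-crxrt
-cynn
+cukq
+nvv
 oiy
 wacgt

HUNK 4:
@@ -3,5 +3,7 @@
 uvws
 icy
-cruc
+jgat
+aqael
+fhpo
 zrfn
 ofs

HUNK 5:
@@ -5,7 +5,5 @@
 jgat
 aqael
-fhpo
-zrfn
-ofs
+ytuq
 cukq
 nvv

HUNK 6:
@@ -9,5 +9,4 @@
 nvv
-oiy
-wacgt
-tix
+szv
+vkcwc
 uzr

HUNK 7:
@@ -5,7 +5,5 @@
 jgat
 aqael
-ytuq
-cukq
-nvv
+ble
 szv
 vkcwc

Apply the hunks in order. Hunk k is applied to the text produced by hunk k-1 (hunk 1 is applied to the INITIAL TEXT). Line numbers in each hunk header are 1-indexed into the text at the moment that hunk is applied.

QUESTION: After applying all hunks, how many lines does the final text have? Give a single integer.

Hunk 1: at line 9 remove [enwsc,nyg] add [cynn,oiy,wacgt] -> 14 lines: rvb dmyg uvws icy cruc zrfn givto aip czvj cynn oiy wacgt tix uzr
Hunk 2: at line 6 remove [givto,aip,czvj] add [ofs,pkic,crxrt] -> 14 lines: rvb dmyg uvws icy cruc zrfn ofs pkic crxrt cynn oiy wacgt tix uzr
Hunk 3: at line 6 remove [pkic,crxrt,cynn] add [cukq,nvv] -> 13 lines: rvb dmyg uvws icy cruc zrfn ofs cukq nvv oiy wacgt tix uzr
Hunk 4: at line 3 remove [cruc] add [jgat,aqael,fhpo] -> 15 lines: rvb dmyg uvws icy jgat aqael fhpo zrfn ofs cukq nvv oiy wacgt tix uzr
Hunk 5: at line 5 remove [fhpo,zrfn,ofs] add [ytuq] -> 13 lines: rvb dmyg uvws icy jgat aqael ytuq cukq nvv oiy wacgt tix uzr
Hunk 6: at line 9 remove [oiy,wacgt,tix] add [szv,vkcwc] -> 12 lines: rvb dmyg uvws icy jgat aqael ytuq cukq nvv szv vkcwc uzr
Hunk 7: at line 5 remove [ytuq,cukq,nvv] add [ble] -> 10 lines: rvb dmyg uvws icy jgat aqael ble szv vkcwc uzr
Final line count: 10

Answer: 10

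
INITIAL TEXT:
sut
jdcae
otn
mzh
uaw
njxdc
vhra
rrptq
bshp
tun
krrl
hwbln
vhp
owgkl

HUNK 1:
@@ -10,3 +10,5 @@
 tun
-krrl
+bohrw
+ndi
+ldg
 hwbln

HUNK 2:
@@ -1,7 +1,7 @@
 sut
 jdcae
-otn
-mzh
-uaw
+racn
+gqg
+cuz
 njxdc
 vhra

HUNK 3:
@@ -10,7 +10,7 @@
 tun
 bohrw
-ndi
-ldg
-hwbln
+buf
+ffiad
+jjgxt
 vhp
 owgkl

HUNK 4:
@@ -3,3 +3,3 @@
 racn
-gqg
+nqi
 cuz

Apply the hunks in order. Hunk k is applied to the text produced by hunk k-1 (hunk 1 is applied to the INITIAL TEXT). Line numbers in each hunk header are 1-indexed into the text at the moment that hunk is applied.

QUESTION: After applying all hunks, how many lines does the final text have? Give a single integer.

Hunk 1: at line 10 remove [krrl] add [bohrw,ndi,ldg] -> 16 lines: sut jdcae otn mzh uaw njxdc vhra rrptq bshp tun bohrw ndi ldg hwbln vhp owgkl
Hunk 2: at line 1 remove [otn,mzh,uaw] add [racn,gqg,cuz] -> 16 lines: sut jdcae racn gqg cuz njxdc vhra rrptq bshp tun bohrw ndi ldg hwbln vhp owgkl
Hunk 3: at line 10 remove [ndi,ldg,hwbln] add [buf,ffiad,jjgxt] -> 16 lines: sut jdcae racn gqg cuz njxdc vhra rrptq bshp tun bohrw buf ffiad jjgxt vhp owgkl
Hunk 4: at line 3 remove [gqg] add [nqi] -> 16 lines: sut jdcae racn nqi cuz njxdc vhra rrptq bshp tun bohrw buf ffiad jjgxt vhp owgkl
Final line count: 16

Answer: 16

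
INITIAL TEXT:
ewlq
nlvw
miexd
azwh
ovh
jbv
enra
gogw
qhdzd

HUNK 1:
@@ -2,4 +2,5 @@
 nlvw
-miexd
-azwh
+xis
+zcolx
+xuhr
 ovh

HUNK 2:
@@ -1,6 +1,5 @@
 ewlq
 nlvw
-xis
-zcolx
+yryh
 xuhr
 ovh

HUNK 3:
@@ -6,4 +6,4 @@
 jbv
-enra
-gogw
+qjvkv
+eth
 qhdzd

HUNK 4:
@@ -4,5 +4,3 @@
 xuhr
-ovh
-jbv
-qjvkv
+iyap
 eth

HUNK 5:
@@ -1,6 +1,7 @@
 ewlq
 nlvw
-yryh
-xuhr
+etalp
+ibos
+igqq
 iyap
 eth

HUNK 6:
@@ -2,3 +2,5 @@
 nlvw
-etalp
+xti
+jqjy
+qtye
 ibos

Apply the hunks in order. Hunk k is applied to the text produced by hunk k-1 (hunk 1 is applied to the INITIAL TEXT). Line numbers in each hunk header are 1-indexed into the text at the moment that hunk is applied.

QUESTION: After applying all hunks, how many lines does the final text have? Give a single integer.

Hunk 1: at line 2 remove [miexd,azwh] add [xis,zcolx,xuhr] -> 10 lines: ewlq nlvw xis zcolx xuhr ovh jbv enra gogw qhdzd
Hunk 2: at line 1 remove [xis,zcolx] add [yryh] -> 9 lines: ewlq nlvw yryh xuhr ovh jbv enra gogw qhdzd
Hunk 3: at line 6 remove [enra,gogw] add [qjvkv,eth] -> 9 lines: ewlq nlvw yryh xuhr ovh jbv qjvkv eth qhdzd
Hunk 4: at line 4 remove [ovh,jbv,qjvkv] add [iyap] -> 7 lines: ewlq nlvw yryh xuhr iyap eth qhdzd
Hunk 5: at line 1 remove [yryh,xuhr] add [etalp,ibos,igqq] -> 8 lines: ewlq nlvw etalp ibos igqq iyap eth qhdzd
Hunk 6: at line 2 remove [etalp] add [xti,jqjy,qtye] -> 10 lines: ewlq nlvw xti jqjy qtye ibos igqq iyap eth qhdzd
Final line count: 10

Answer: 10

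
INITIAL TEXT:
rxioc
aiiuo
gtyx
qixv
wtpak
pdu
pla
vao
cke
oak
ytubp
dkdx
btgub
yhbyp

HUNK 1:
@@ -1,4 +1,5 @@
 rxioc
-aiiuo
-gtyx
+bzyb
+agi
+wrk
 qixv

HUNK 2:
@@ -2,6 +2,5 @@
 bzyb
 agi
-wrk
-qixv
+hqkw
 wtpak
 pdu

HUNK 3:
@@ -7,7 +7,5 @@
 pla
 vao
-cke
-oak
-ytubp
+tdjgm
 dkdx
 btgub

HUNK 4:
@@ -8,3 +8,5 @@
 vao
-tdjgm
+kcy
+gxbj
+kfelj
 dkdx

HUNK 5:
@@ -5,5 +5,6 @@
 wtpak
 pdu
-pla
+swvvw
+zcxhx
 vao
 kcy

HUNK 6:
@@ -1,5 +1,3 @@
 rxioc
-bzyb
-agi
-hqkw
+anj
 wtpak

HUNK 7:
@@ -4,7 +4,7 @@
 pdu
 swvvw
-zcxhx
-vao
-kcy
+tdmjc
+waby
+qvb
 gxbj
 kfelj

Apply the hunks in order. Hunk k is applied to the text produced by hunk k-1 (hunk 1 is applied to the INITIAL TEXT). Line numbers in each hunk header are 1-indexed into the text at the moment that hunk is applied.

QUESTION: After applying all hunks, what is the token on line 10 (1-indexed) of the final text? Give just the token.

Hunk 1: at line 1 remove [aiiuo,gtyx] add [bzyb,agi,wrk] -> 15 lines: rxioc bzyb agi wrk qixv wtpak pdu pla vao cke oak ytubp dkdx btgub yhbyp
Hunk 2: at line 2 remove [wrk,qixv] add [hqkw] -> 14 lines: rxioc bzyb agi hqkw wtpak pdu pla vao cke oak ytubp dkdx btgub yhbyp
Hunk 3: at line 7 remove [cke,oak,ytubp] add [tdjgm] -> 12 lines: rxioc bzyb agi hqkw wtpak pdu pla vao tdjgm dkdx btgub yhbyp
Hunk 4: at line 8 remove [tdjgm] add [kcy,gxbj,kfelj] -> 14 lines: rxioc bzyb agi hqkw wtpak pdu pla vao kcy gxbj kfelj dkdx btgub yhbyp
Hunk 5: at line 5 remove [pla] add [swvvw,zcxhx] -> 15 lines: rxioc bzyb agi hqkw wtpak pdu swvvw zcxhx vao kcy gxbj kfelj dkdx btgub yhbyp
Hunk 6: at line 1 remove [bzyb,agi,hqkw] add [anj] -> 13 lines: rxioc anj wtpak pdu swvvw zcxhx vao kcy gxbj kfelj dkdx btgub yhbyp
Hunk 7: at line 4 remove [zcxhx,vao,kcy] add [tdmjc,waby,qvb] -> 13 lines: rxioc anj wtpak pdu swvvw tdmjc waby qvb gxbj kfelj dkdx btgub yhbyp
Final line 10: kfelj

Answer: kfelj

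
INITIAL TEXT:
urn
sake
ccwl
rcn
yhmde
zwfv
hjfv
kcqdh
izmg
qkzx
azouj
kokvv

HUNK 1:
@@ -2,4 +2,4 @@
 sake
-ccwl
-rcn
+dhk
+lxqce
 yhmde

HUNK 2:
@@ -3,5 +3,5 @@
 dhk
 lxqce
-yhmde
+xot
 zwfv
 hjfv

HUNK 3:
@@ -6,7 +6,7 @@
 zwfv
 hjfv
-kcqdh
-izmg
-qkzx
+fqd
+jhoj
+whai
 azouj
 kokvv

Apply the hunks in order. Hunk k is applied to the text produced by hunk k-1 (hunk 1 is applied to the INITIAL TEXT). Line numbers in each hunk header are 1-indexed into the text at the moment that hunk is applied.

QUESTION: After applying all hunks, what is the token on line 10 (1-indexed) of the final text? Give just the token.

Hunk 1: at line 2 remove [ccwl,rcn] add [dhk,lxqce] -> 12 lines: urn sake dhk lxqce yhmde zwfv hjfv kcqdh izmg qkzx azouj kokvv
Hunk 2: at line 3 remove [yhmde] add [xot] -> 12 lines: urn sake dhk lxqce xot zwfv hjfv kcqdh izmg qkzx azouj kokvv
Hunk 3: at line 6 remove [kcqdh,izmg,qkzx] add [fqd,jhoj,whai] -> 12 lines: urn sake dhk lxqce xot zwfv hjfv fqd jhoj whai azouj kokvv
Final line 10: whai

Answer: whai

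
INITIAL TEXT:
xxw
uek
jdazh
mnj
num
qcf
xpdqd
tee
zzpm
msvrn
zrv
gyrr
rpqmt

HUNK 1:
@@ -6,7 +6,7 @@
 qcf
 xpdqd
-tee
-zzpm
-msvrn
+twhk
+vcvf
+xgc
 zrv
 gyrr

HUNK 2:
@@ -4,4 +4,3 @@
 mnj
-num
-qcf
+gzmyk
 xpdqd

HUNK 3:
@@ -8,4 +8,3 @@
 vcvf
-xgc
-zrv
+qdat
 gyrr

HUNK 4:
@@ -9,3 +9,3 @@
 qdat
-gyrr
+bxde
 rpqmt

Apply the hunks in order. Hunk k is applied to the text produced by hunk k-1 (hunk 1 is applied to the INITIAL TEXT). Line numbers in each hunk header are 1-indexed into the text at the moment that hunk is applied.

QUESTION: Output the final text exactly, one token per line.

Hunk 1: at line 6 remove [tee,zzpm,msvrn] add [twhk,vcvf,xgc] -> 13 lines: xxw uek jdazh mnj num qcf xpdqd twhk vcvf xgc zrv gyrr rpqmt
Hunk 2: at line 4 remove [num,qcf] add [gzmyk] -> 12 lines: xxw uek jdazh mnj gzmyk xpdqd twhk vcvf xgc zrv gyrr rpqmt
Hunk 3: at line 8 remove [xgc,zrv] add [qdat] -> 11 lines: xxw uek jdazh mnj gzmyk xpdqd twhk vcvf qdat gyrr rpqmt
Hunk 4: at line 9 remove [gyrr] add [bxde] -> 11 lines: xxw uek jdazh mnj gzmyk xpdqd twhk vcvf qdat bxde rpqmt

Answer: xxw
uek
jdazh
mnj
gzmyk
xpdqd
twhk
vcvf
qdat
bxde
rpqmt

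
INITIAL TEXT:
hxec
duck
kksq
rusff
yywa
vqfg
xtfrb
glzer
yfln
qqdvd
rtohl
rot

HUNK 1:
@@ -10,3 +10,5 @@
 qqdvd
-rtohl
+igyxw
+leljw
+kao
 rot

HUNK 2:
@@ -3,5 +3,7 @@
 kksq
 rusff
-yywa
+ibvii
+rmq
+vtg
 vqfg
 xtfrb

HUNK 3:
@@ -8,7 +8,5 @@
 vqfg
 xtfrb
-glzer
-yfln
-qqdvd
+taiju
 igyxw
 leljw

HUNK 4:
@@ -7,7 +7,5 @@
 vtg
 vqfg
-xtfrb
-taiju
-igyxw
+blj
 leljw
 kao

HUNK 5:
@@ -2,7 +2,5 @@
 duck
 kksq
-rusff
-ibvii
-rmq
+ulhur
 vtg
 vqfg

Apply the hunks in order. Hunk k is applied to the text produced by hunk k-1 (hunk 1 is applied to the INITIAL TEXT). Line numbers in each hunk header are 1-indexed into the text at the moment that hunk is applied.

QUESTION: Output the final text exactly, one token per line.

Answer: hxec
duck
kksq
ulhur
vtg
vqfg
blj
leljw
kao
rot

Derivation:
Hunk 1: at line 10 remove [rtohl] add [igyxw,leljw,kao] -> 14 lines: hxec duck kksq rusff yywa vqfg xtfrb glzer yfln qqdvd igyxw leljw kao rot
Hunk 2: at line 3 remove [yywa] add [ibvii,rmq,vtg] -> 16 lines: hxec duck kksq rusff ibvii rmq vtg vqfg xtfrb glzer yfln qqdvd igyxw leljw kao rot
Hunk 3: at line 8 remove [glzer,yfln,qqdvd] add [taiju] -> 14 lines: hxec duck kksq rusff ibvii rmq vtg vqfg xtfrb taiju igyxw leljw kao rot
Hunk 4: at line 7 remove [xtfrb,taiju,igyxw] add [blj] -> 12 lines: hxec duck kksq rusff ibvii rmq vtg vqfg blj leljw kao rot
Hunk 5: at line 2 remove [rusff,ibvii,rmq] add [ulhur] -> 10 lines: hxec duck kksq ulhur vtg vqfg blj leljw kao rot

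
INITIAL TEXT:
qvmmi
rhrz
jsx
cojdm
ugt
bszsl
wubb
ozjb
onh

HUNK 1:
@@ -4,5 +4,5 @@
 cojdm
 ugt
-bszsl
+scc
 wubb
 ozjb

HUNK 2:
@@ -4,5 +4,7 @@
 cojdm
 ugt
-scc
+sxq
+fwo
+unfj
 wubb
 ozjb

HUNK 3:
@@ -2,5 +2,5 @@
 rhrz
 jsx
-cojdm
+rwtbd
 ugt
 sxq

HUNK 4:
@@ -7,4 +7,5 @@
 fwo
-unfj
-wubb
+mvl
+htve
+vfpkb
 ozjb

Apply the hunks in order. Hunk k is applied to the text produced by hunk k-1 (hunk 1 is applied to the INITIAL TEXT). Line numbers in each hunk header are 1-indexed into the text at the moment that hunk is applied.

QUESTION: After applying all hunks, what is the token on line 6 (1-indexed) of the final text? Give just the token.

Hunk 1: at line 4 remove [bszsl] add [scc] -> 9 lines: qvmmi rhrz jsx cojdm ugt scc wubb ozjb onh
Hunk 2: at line 4 remove [scc] add [sxq,fwo,unfj] -> 11 lines: qvmmi rhrz jsx cojdm ugt sxq fwo unfj wubb ozjb onh
Hunk 3: at line 2 remove [cojdm] add [rwtbd] -> 11 lines: qvmmi rhrz jsx rwtbd ugt sxq fwo unfj wubb ozjb onh
Hunk 4: at line 7 remove [unfj,wubb] add [mvl,htve,vfpkb] -> 12 lines: qvmmi rhrz jsx rwtbd ugt sxq fwo mvl htve vfpkb ozjb onh
Final line 6: sxq

Answer: sxq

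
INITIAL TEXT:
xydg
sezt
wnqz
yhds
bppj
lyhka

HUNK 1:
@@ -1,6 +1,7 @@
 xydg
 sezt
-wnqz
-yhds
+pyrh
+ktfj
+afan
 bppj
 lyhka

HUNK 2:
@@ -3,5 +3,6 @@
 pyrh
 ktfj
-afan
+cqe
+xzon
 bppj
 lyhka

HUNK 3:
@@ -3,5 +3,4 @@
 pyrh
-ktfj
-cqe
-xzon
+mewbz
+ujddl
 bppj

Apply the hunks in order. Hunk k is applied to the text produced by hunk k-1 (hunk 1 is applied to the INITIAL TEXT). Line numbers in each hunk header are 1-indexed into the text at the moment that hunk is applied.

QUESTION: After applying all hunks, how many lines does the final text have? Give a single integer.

Hunk 1: at line 1 remove [wnqz,yhds] add [pyrh,ktfj,afan] -> 7 lines: xydg sezt pyrh ktfj afan bppj lyhka
Hunk 2: at line 3 remove [afan] add [cqe,xzon] -> 8 lines: xydg sezt pyrh ktfj cqe xzon bppj lyhka
Hunk 3: at line 3 remove [ktfj,cqe,xzon] add [mewbz,ujddl] -> 7 lines: xydg sezt pyrh mewbz ujddl bppj lyhka
Final line count: 7

Answer: 7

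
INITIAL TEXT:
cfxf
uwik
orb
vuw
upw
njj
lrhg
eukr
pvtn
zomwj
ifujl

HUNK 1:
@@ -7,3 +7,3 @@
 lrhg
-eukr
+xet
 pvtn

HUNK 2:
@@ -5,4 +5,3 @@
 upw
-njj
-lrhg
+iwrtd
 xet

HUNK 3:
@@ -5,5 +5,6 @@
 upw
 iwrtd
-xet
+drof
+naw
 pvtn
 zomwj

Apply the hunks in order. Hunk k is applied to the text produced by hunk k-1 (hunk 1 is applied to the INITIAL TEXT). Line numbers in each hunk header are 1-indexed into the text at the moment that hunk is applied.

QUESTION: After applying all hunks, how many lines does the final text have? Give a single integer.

Hunk 1: at line 7 remove [eukr] add [xet] -> 11 lines: cfxf uwik orb vuw upw njj lrhg xet pvtn zomwj ifujl
Hunk 2: at line 5 remove [njj,lrhg] add [iwrtd] -> 10 lines: cfxf uwik orb vuw upw iwrtd xet pvtn zomwj ifujl
Hunk 3: at line 5 remove [xet] add [drof,naw] -> 11 lines: cfxf uwik orb vuw upw iwrtd drof naw pvtn zomwj ifujl
Final line count: 11

Answer: 11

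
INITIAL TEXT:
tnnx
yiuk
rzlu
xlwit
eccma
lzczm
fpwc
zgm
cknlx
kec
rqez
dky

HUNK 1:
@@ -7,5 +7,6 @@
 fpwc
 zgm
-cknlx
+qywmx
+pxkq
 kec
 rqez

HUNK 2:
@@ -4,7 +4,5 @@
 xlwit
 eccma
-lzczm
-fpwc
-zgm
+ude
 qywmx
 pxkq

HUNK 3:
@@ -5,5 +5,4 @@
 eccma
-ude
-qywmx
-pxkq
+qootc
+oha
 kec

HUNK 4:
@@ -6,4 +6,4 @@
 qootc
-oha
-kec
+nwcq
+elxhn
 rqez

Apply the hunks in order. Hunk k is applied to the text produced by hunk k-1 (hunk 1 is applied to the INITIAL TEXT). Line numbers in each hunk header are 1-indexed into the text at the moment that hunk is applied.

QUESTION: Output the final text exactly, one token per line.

Hunk 1: at line 7 remove [cknlx] add [qywmx,pxkq] -> 13 lines: tnnx yiuk rzlu xlwit eccma lzczm fpwc zgm qywmx pxkq kec rqez dky
Hunk 2: at line 4 remove [lzczm,fpwc,zgm] add [ude] -> 11 lines: tnnx yiuk rzlu xlwit eccma ude qywmx pxkq kec rqez dky
Hunk 3: at line 5 remove [ude,qywmx,pxkq] add [qootc,oha] -> 10 lines: tnnx yiuk rzlu xlwit eccma qootc oha kec rqez dky
Hunk 4: at line 6 remove [oha,kec] add [nwcq,elxhn] -> 10 lines: tnnx yiuk rzlu xlwit eccma qootc nwcq elxhn rqez dky

Answer: tnnx
yiuk
rzlu
xlwit
eccma
qootc
nwcq
elxhn
rqez
dky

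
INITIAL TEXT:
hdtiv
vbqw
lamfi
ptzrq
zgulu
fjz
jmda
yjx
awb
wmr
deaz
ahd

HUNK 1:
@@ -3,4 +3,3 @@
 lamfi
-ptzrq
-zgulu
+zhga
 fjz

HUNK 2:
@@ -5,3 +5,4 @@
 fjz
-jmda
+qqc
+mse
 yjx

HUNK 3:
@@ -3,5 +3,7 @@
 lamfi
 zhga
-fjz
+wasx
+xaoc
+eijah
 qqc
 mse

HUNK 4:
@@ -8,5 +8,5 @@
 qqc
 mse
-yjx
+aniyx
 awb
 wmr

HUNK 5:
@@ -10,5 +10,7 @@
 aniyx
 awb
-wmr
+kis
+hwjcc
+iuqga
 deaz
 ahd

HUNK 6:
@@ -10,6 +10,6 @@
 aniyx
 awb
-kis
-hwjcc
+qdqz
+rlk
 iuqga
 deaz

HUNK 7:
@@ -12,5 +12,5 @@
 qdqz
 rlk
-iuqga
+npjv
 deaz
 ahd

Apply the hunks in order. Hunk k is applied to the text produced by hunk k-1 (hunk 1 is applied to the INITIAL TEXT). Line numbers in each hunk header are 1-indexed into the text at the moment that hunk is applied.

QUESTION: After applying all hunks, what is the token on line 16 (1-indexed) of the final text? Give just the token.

Hunk 1: at line 3 remove [ptzrq,zgulu] add [zhga] -> 11 lines: hdtiv vbqw lamfi zhga fjz jmda yjx awb wmr deaz ahd
Hunk 2: at line 5 remove [jmda] add [qqc,mse] -> 12 lines: hdtiv vbqw lamfi zhga fjz qqc mse yjx awb wmr deaz ahd
Hunk 3: at line 3 remove [fjz] add [wasx,xaoc,eijah] -> 14 lines: hdtiv vbqw lamfi zhga wasx xaoc eijah qqc mse yjx awb wmr deaz ahd
Hunk 4: at line 8 remove [yjx] add [aniyx] -> 14 lines: hdtiv vbqw lamfi zhga wasx xaoc eijah qqc mse aniyx awb wmr deaz ahd
Hunk 5: at line 10 remove [wmr] add [kis,hwjcc,iuqga] -> 16 lines: hdtiv vbqw lamfi zhga wasx xaoc eijah qqc mse aniyx awb kis hwjcc iuqga deaz ahd
Hunk 6: at line 10 remove [kis,hwjcc] add [qdqz,rlk] -> 16 lines: hdtiv vbqw lamfi zhga wasx xaoc eijah qqc mse aniyx awb qdqz rlk iuqga deaz ahd
Hunk 7: at line 12 remove [iuqga] add [npjv] -> 16 lines: hdtiv vbqw lamfi zhga wasx xaoc eijah qqc mse aniyx awb qdqz rlk npjv deaz ahd
Final line 16: ahd

Answer: ahd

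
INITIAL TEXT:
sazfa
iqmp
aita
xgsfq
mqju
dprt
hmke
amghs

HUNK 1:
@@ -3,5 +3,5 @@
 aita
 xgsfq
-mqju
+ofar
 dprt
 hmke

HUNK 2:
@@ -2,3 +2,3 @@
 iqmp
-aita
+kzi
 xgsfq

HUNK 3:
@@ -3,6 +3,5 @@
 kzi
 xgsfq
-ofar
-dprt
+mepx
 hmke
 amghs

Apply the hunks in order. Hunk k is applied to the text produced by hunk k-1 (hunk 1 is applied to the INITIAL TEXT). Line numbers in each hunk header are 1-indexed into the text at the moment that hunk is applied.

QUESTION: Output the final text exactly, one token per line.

Hunk 1: at line 3 remove [mqju] add [ofar] -> 8 lines: sazfa iqmp aita xgsfq ofar dprt hmke amghs
Hunk 2: at line 2 remove [aita] add [kzi] -> 8 lines: sazfa iqmp kzi xgsfq ofar dprt hmke amghs
Hunk 3: at line 3 remove [ofar,dprt] add [mepx] -> 7 lines: sazfa iqmp kzi xgsfq mepx hmke amghs

Answer: sazfa
iqmp
kzi
xgsfq
mepx
hmke
amghs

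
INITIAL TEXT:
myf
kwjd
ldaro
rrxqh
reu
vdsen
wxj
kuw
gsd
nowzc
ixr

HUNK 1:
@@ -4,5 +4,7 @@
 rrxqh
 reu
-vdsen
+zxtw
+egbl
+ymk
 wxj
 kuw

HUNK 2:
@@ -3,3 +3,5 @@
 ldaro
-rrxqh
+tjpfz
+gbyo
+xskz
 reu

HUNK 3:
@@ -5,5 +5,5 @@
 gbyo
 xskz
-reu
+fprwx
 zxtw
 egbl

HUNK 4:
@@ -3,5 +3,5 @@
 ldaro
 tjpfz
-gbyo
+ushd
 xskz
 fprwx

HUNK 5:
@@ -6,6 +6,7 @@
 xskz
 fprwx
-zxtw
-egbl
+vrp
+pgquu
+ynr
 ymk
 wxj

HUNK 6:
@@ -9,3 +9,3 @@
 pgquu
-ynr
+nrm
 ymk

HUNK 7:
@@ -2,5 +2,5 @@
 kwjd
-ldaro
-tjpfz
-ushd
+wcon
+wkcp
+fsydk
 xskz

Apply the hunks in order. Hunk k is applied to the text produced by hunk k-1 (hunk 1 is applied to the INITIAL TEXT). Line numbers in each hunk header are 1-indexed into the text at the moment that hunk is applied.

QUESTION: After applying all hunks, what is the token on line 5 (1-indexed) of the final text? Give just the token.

Hunk 1: at line 4 remove [vdsen] add [zxtw,egbl,ymk] -> 13 lines: myf kwjd ldaro rrxqh reu zxtw egbl ymk wxj kuw gsd nowzc ixr
Hunk 2: at line 3 remove [rrxqh] add [tjpfz,gbyo,xskz] -> 15 lines: myf kwjd ldaro tjpfz gbyo xskz reu zxtw egbl ymk wxj kuw gsd nowzc ixr
Hunk 3: at line 5 remove [reu] add [fprwx] -> 15 lines: myf kwjd ldaro tjpfz gbyo xskz fprwx zxtw egbl ymk wxj kuw gsd nowzc ixr
Hunk 4: at line 3 remove [gbyo] add [ushd] -> 15 lines: myf kwjd ldaro tjpfz ushd xskz fprwx zxtw egbl ymk wxj kuw gsd nowzc ixr
Hunk 5: at line 6 remove [zxtw,egbl] add [vrp,pgquu,ynr] -> 16 lines: myf kwjd ldaro tjpfz ushd xskz fprwx vrp pgquu ynr ymk wxj kuw gsd nowzc ixr
Hunk 6: at line 9 remove [ynr] add [nrm] -> 16 lines: myf kwjd ldaro tjpfz ushd xskz fprwx vrp pgquu nrm ymk wxj kuw gsd nowzc ixr
Hunk 7: at line 2 remove [ldaro,tjpfz,ushd] add [wcon,wkcp,fsydk] -> 16 lines: myf kwjd wcon wkcp fsydk xskz fprwx vrp pgquu nrm ymk wxj kuw gsd nowzc ixr
Final line 5: fsydk

Answer: fsydk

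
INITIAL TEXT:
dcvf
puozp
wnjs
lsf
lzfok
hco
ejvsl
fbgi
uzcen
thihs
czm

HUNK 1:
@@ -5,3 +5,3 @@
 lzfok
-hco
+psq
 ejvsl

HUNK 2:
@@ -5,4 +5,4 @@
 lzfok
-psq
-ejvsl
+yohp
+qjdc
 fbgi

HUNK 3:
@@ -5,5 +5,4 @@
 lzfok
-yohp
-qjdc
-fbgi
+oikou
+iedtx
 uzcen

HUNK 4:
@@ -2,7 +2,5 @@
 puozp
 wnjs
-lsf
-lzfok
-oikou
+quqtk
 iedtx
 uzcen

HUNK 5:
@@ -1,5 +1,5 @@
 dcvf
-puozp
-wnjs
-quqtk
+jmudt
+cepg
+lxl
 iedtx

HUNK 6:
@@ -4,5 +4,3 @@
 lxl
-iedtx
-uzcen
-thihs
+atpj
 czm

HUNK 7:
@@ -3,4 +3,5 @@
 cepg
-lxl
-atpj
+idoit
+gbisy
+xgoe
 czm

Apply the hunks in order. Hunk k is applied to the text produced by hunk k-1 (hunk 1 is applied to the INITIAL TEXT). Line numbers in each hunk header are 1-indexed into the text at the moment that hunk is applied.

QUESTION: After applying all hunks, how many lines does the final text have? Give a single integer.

Hunk 1: at line 5 remove [hco] add [psq] -> 11 lines: dcvf puozp wnjs lsf lzfok psq ejvsl fbgi uzcen thihs czm
Hunk 2: at line 5 remove [psq,ejvsl] add [yohp,qjdc] -> 11 lines: dcvf puozp wnjs lsf lzfok yohp qjdc fbgi uzcen thihs czm
Hunk 3: at line 5 remove [yohp,qjdc,fbgi] add [oikou,iedtx] -> 10 lines: dcvf puozp wnjs lsf lzfok oikou iedtx uzcen thihs czm
Hunk 4: at line 2 remove [lsf,lzfok,oikou] add [quqtk] -> 8 lines: dcvf puozp wnjs quqtk iedtx uzcen thihs czm
Hunk 5: at line 1 remove [puozp,wnjs,quqtk] add [jmudt,cepg,lxl] -> 8 lines: dcvf jmudt cepg lxl iedtx uzcen thihs czm
Hunk 6: at line 4 remove [iedtx,uzcen,thihs] add [atpj] -> 6 lines: dcvf jmudt cepg lxl atpj czm
Hunk 7: at line 3 remove [lxl,atpj] add [idoit,gbisy,xgoe] -> 7 lines: dcvf jmudt cepg idoit gbisy xgoe czm
Final line count: 7

Answer: 7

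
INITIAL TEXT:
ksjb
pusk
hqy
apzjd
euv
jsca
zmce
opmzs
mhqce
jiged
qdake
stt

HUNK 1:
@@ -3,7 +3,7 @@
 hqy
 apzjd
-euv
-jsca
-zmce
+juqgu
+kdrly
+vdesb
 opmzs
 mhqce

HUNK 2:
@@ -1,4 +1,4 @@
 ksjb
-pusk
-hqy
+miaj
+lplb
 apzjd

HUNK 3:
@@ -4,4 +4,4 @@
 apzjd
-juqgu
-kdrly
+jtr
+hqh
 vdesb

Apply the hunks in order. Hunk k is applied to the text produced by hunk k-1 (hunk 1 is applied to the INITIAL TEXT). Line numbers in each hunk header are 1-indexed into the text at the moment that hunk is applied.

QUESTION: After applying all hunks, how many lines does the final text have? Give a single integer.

Answer: 12

Derivation:
Hunk 1: at line 3 remove [euv,jsca,zmce] add [juqgu,kdrly,vdesb] -> 12 lines: ksjb pusk hqy apzjd juqgu kdrly vdesb opmzs mhqce jiged qdake stt
Hunk 2: at line 1 remove [pusk,hqy] add [miaj,lplb] -> 12 lines: ksjb miaj lplb apzjd juqgu kdrly vdesb opmzs mhqce jiged qdake stt
Hunk 3: at line 4 remove [juqgu,kdrly] add [jtr,hqh] -> 12 lines: ksjb miaj lplb apzjd jtr hqh vdesb opmzs mhqce jiged qdake stt
Final line count: 12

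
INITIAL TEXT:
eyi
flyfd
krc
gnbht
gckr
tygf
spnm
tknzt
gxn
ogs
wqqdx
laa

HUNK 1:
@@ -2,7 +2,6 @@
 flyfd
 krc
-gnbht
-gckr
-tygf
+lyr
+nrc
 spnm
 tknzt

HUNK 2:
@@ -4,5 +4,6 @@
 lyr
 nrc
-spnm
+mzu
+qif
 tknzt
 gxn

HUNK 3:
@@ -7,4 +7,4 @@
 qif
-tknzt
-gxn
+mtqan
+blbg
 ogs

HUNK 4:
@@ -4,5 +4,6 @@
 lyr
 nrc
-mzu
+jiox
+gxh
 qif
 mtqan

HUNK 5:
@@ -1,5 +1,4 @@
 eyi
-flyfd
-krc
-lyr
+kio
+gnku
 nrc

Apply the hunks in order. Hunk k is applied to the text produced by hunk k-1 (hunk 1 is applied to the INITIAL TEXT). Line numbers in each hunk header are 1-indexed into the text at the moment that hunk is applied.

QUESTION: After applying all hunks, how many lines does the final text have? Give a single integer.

Answer: 12

Derivation:
Hunk 1: at line 2 remove [gnbht,gckr,tygf] add [lyr,nrc] -> 11 lines: eyi flyfd krc lyr nrc spnm tknzt gxn ogs wqqdx laa
Hunk 2: at line 4 remove [spnm] add [mzu,qif] -> 12 lines: eyi flyfd krc lyr nrc mzu qif tknzt gxn ogs wqqdx laa
Hunk 3: at line 7 remove [tknzt,gxn] add [mtqan,blbg] -> 12 lines: eyi flyfd krc lyr nrc mzu qif mtqan blbg ogs wqqdx laa
Hunk 4: at line 4 remove [mzu] add [jiox,gxh] -> 13 lines: eyi flyfd krc lyr nrc jiox gxh qif mtqan blbg ogs wqqdx laa
Hunk 5: at line 1 remove [flyfd,krc,lyr] add [kio,gnku] -> 12 lines: eyi kio gnku nrc jiox gxh qif mtqan blbg ogs wqqdx laa
Final line count: 12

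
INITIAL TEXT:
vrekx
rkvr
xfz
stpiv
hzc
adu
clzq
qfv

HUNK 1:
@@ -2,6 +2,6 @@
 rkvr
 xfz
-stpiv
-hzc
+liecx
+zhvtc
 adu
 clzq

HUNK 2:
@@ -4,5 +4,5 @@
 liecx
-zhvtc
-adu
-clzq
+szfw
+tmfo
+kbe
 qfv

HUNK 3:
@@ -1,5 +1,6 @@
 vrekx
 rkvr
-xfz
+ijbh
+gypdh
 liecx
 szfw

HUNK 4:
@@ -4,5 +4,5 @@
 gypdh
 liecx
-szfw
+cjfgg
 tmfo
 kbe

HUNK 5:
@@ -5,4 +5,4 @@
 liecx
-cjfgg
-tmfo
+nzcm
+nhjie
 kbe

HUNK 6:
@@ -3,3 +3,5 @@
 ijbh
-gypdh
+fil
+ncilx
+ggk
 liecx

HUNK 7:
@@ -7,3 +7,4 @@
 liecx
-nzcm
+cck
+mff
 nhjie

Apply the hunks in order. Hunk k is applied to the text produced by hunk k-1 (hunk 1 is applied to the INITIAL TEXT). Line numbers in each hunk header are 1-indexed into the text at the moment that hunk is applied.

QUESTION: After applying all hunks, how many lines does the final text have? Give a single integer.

Hunk 1: at line 2 remove [stpiv,hzc] add [liecx,zhvtc] -> 8 lines: vrekx rkvr xfz liecx zhvtc adu clzq qfv
Hunk 2: at line 4 remove [zhvtc,adu,clzq] add [szfw,tmfo,kbe] -> 8 lines: vrekx rkvr xfz liecx szfw tmfo kbe qfv
Hunk 3: at line 1 remove [xfz] add [ijbh,gypdh] -> 9 lines: vrekx rkvr ijbh gypdh liecx szfw tmfo kbe qfv
Hunk 4: at line 4 remove [szfw] add [cjfgg] -> 9 lines: vrekx rkvr ijbh gypdh liecx cjfgg tmfo kbe qfv
Hunk 5: at line 5 remove [cjfgg,tmfo] add [nzcm,nhjie] -> 9 lines: vrekx rkvr ijbh gypdh liecx nzcm nhjie kbe qfv
Hunk 6: at line 3 remove [gypdh] add [fil,ncilx,ggk] -> 11 lines: vrekx rkvr ijbh fil ncilx ggk liecx nzcm nhjie kbe qfv
Hunk 7: at line 7 remove [nzcm] add [cck,mff] -> 12 lines: vrekx rkvr ijbh fil ncilx ggk liecx cck mff nhjie kbe qfv
Final line count: 12

Answer: 12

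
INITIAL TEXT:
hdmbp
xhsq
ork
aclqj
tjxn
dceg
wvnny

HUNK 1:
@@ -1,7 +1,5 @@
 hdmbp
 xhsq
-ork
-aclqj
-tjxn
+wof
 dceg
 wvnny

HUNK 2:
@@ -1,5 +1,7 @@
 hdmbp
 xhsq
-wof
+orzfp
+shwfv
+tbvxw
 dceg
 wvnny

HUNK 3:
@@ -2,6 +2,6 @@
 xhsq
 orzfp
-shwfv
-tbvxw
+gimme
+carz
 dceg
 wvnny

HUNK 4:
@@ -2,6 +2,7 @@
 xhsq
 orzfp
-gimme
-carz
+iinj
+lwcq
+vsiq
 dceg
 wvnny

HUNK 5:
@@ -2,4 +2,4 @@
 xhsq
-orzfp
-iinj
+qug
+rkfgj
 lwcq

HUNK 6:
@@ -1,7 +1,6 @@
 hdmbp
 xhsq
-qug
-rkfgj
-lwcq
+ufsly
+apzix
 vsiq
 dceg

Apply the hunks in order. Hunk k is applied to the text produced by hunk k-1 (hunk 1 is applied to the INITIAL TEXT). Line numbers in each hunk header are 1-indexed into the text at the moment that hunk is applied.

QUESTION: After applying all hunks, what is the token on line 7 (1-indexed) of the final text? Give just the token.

Answer: wvnny

Derivation:
Hunk 1: at line 1 remove [ork,aclqj,tjxn] add [wof] -> 5 lines: hdmbp xhsq wof dceg wvnny
Hunk 2: at line 1 remove [wof] add [orzfp,shwfv,tbvxw] -> 7 lines: hdmbp xhsq orzfp shwfv tbvxw dceg wvnny
Hunk 3: at line 2 remove [shwfv,tbvxw] add [gimme,carz] -> 7 lines: hdmbp xhsq orzfp gimme carz dceg wvnny
Hunk 4: at line 2 remove [gimme,carz] add [iinj,lwcq,vsiq] -> 8 lines: hdmbp xhsq orzfp iinj lwcq vsiq dceg wvnny
Hunk 5: at line 2 remove [orzfp,iinj] add [qug,rkfgj] -> 8 lines: hdmbp xhsq qug rkfgj lwcq vsiq dceg wvnny
Hunk 6: at line 1 remove [qug,rkfgj,lwcq] add [ufsly,apzix] -> 7 lines: hdmbp xhsq ufsly apzix vsiq dceg wvnny
Final line 7: wvnny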